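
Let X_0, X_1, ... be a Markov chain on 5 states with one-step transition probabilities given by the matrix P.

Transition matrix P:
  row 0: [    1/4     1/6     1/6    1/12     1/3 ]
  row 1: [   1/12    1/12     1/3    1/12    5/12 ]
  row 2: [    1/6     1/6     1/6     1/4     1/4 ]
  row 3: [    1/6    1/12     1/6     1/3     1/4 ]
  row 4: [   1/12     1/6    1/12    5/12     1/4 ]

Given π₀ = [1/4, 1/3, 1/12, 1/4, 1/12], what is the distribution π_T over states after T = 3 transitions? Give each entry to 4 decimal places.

t=0: π = [0.2500, 0.3333, 0.0833, 0.2500, 0.0833]
t=1: π = [0.1528, 0.1181, 0.2153, 0.1875, 0.3264]
t=2: π = [0.1424, 0.1412, 0.1591, 0.2749, 0.2824]
t=3: π = [0.1432, 0.1320, 0.1667, 0.2727, 0.2854]

π = [0.1432, 0.1320, 0.1667, 0.2727, 0.2854]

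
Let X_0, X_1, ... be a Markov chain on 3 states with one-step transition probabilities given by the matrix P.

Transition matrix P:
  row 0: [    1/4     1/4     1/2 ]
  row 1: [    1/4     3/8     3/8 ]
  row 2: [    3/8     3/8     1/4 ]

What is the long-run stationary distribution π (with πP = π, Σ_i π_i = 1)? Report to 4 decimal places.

Balance equations π_j = Σ_i π_i·P[i][j]:
  π_0 = 1/4·π_0 + 1/4·π_1 + 3/8·π_2
  π_1 = 1/4·π_0 + 3/8·π_1 + 3/8·π_2
  normalize: π_0 + π_1 + π_2 = 1
Solving the linear system gives exactly π = [21/71, 24/71, 26/71].

π = [0.2958, 0.3380, 0.3662]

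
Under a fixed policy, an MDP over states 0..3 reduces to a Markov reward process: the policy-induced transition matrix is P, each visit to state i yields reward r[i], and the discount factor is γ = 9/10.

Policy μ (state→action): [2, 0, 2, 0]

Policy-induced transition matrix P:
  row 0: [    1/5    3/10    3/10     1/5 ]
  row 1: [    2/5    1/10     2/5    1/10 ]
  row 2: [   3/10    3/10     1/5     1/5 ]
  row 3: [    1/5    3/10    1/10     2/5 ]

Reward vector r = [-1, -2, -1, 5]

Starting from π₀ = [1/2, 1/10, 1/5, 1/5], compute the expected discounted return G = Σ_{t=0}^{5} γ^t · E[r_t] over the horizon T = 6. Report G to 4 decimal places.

t=0: π = [0.5000, 0.1000, 0.2000, 0.2000], E[r] = 0.1000, γ^t·E[r] = 0.100000, running G = 0.100000
t=1: π = [0.2400, 0.2800, 0.2500, 0.2300], E[r] = 0.1000, γ^t·E[r] = 0.090000, running G = 0.190000
t=2: π = [0.2810, 0.2440, 0.2570, 0.2180], E[r] = 0.0640, γ^t·E[r] = 0.051840, running G = 0.241840
t=3: π = [0.2745, 0.2512, 0.2551, 0.2192], E[r] = 0.0640, γ^t·E[r] = 0.046656, running G = 0.288496
t=4: π = [0.2758, 0.2498, 0.2558, 0.2187], E[r] = 0.0626, γ^t·E[r] = 0.041046, running G = 0.329542
t=5: π = [0.2755, 0.2500, 0.2557, 0.2188], E[r] = 0.0626, γ^t·E[r] = 0.036941, running G = 0.366483

G = 0.3665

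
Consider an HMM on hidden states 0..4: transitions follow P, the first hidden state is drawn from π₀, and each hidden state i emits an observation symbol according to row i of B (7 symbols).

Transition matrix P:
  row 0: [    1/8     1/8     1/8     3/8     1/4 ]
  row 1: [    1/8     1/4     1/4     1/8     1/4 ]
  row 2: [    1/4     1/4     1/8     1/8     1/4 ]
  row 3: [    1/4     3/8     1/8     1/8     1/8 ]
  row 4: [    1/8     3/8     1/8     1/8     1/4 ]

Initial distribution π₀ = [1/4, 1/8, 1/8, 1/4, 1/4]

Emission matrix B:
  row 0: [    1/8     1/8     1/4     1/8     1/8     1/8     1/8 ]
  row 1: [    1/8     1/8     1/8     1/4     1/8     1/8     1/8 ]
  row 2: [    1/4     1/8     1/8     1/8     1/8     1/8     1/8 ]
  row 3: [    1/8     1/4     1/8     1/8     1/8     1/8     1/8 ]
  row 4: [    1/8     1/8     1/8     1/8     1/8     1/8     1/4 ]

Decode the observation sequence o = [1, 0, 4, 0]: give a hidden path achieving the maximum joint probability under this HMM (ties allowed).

t=0: δ = [3.125e-02, 1.562e-02, 1.562e-02, 6.250e-02, 3.125e-02]  (obs o_0=1)
t=1: δ = [1.953e-03, 2.930e-03, 1.953e-03, 1.465e-03, 9.766e-04]  ψ = [3, 3, 3, 0, 0]  (obs o_1=0)
t=2: δ = [6.104e-05, 9.155e-05, 9.155e-05, 9.155e-05, 9.155e-05]  ψ = [2, 1, 1, 0, 1]  (obs o_2=4)
t=3: δ = [2.861e-06, 4.292e-06, 5.722e-06, 2.861e-06, 2.861e-06]  ψ = [2, 3, 1, 0, 1]  (obs o_3=0)
backtrack: best end state = 2; path = [3, 1, 1, 2]

path = [3, 1, 1, 2]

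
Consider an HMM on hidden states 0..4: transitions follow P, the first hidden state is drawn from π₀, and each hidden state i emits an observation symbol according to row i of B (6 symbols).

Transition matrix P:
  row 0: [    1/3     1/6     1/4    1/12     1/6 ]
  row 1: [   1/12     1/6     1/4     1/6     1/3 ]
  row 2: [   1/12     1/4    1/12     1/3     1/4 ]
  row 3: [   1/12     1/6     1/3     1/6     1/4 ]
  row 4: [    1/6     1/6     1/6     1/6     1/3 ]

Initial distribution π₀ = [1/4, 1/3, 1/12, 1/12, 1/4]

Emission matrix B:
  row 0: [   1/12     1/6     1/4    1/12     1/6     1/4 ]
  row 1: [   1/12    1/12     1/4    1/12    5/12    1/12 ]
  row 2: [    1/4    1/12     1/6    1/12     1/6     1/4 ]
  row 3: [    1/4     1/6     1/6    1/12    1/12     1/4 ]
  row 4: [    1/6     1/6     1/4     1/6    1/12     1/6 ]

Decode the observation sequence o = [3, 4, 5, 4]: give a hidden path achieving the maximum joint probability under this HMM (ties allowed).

t=0: δ = [2.083e-02, 2.778e-02, 6.944e-03, 6.944e-03, 4.167e-02]  (obs o_0=3)
t=1: δ = [1.157e-03, 2.894e-03, 1.157e-03, 5.787e-04, 1.157e-03]  ψ = [0, 4, 1, 4, 4]  (obs o_1=4)
t=2: δ = [9.645e-05, 4.019e-05, 1.808e-04, 1.206e-04, 1.608e-04]  ψ = [0, 1, 1, 1, 1]  (obs o_2=5)
t=3: δ = [5.358e-06, 1.884e-05, 6.698e-06, 5.023e-06, 4.465e-06]  ψ = [0, 2, 3, 2, 4]  (obs o_3=4)
backtrack: best end state = 1; path = [4, 1, 2, 1]

path = [4, 1, 2, 1]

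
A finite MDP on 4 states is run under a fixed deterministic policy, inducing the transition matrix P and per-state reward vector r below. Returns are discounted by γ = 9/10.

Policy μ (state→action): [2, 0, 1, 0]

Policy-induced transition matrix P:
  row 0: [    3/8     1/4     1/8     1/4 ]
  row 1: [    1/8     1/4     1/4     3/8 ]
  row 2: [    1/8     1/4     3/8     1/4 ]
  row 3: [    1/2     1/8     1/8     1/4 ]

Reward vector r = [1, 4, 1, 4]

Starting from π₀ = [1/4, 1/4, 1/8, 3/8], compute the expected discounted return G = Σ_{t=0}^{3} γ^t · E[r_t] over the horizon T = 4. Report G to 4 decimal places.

t=0: π = [0.2500, 0.2500, 0.1250, 0.3750], E[r] = 2.8750, γ^t·E[r] = 2.875000, running G = 2.875000
t=1: π = [0.3281, 0.2031, 0.1875, 0.2813], E[r] = 2.4531, γ^t·E[r] = 2.207813, running G = 5.082813
t=2: π = [0.3125, 0.2148, 0.1973, 0.2754], E[r] = 2.4707, γ^t·E[r] = 2.001270, running G = 7.084082
t=3: π = [0.3064, 0.2156, 0.2012, 0.2769], E[r] = 2.4773, γ^t·E[r] = 1.805948, running G = 8.890030

G = 8.8900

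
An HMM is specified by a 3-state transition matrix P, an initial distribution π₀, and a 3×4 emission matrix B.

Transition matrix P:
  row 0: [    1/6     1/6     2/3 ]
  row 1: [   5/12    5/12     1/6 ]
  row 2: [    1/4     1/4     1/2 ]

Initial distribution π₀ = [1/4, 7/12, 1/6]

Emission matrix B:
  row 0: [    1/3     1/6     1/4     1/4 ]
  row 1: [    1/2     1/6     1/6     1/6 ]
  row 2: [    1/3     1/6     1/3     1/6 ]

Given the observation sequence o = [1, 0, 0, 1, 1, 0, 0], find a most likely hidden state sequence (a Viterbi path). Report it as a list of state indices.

path = [1, 1, 1, 0, 2, 2, 2]

t=0: δ = [4.167e-02, 9.722e-02, 2.778e-02]  (obs o_0=1)
t=1: δ = [1.350e-02, 2.025e-02, 9.259e-03]  ψ = [1, 1, 0]  (obs o_1=0)
t=2: δ = [2.813e-03, 4.220e-03, 3.001e-03]  ψ = [1, 1, 0]  (obs o_2=0)
t=3: δ = [2.930e-04, 2.930e-04, 3.126e-04]  ψ = [1, 1, 0]  (obs o_3=1)
t=4: δ = [2.035e-05, 2.035e-05, 3.256e-05]  ψ = [1, 1, 0]  (obs o_4=1)
t=5: δ = [2.826e-06, 4.240e-06, 5.427e-06]  ψ = [1, 1, 2]  (obs o_5=0)
t=6: δ = [5.888e-07, 8.832e-07, 9.044e-07]  ψ = [1, 1, 2]  (obs o_6=0)
backtrack: best end state = 2; path = [1, 1, 1, 0, 2, 2, 2]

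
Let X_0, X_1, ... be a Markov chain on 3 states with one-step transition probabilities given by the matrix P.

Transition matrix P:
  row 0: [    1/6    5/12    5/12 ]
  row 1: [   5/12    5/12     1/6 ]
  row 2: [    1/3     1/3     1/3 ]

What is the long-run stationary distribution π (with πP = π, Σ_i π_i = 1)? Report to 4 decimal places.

Balance equations π_j = Σ_i π_i·P[i][j]:
  π_0 = 1/6·π_0 + 5/12·π_1 + 1/3·π_2
  π_1 = 5/12·π_0 + 5/12·π_1 + 1/3·π_2
  normalize: π_0 + π_1 + π_2 = 1
Solving the linear system gives exactly π = [16/51, 20/51, 5/17].

π = [0.3137, 0.3922, 0.2941]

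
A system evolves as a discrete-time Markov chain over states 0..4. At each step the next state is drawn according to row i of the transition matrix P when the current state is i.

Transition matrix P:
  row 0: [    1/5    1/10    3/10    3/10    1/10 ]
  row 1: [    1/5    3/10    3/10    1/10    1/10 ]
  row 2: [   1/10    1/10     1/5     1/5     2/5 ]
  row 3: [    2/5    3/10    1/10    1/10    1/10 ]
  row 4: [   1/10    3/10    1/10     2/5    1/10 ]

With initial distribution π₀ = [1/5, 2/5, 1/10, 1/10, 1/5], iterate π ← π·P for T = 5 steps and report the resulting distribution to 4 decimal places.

t=0: π = [0.2000, 0.4000, 0.1000, 0.1000, 0.2000]
t=1: π = [0.1900, 0.2400, 0.2300, 0.2100, 0.1300]
t=2: π = [0.2060, 0.2160, 0.2090, 0.2000, 0.1690]
t=3: π = [0.2022, 0.2170, 0.2053, 0.2128, 0.1627]
t=4: π = [0.2058, 0.2185, 0.2044, 0.2098, 0.1616]
t=5: π = [0.2054, 0.2180, 0.2053, 0.2101, 0.1613]

π = [0.2054, 0.2180, 0.2053, 0.2101, 0.1613]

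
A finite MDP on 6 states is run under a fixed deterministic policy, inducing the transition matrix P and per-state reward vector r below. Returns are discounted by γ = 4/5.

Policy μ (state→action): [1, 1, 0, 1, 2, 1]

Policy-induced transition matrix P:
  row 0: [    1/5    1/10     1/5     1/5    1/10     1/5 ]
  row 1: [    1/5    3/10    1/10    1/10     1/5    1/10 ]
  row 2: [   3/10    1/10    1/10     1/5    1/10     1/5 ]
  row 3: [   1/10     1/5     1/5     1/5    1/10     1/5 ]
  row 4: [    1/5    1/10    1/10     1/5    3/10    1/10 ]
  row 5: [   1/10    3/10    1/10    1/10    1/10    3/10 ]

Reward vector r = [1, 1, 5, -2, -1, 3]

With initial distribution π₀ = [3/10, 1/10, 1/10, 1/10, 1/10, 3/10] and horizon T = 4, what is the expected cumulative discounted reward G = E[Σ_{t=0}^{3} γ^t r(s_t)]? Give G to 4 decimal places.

t=0: π = [0.3000, 0.1000, 0.1000, 0.1000, 0.1000, 0.3000], E[r] = 1.5000, γ^t·E[r] = 1.500000, running G = 1.500000
t=1: π = [0.1700, 0.1900, 0.1400, 0.1600, 0.1300, 0.2100], E[r] = 1.2400, γ^t·E[r] = 0.992000, running G = 2.492000
t=2: π = [0.1770, 0.1960, 0.1330, 0.1600, 0.1450, 0.1890], E[r] = 1.1400, γ^t·E[r] = 0.729600, running G = 3.221600
t=3: π = [0.1784, 0.1930, 0.1337, 0.1615, 0.1486, 0.1848], E[r] = 1.1227, γ^t·E[r] = 0.574822, running G = 3.796422

G = 3.7964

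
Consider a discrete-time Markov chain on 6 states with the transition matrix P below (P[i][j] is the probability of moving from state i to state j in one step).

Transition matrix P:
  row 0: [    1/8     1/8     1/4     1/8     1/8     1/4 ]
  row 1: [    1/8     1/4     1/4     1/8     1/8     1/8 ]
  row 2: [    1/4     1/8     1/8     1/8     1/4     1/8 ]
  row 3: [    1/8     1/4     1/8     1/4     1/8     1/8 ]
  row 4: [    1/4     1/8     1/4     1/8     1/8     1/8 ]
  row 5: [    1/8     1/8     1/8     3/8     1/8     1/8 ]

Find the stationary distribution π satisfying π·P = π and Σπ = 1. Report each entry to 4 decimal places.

π = [0.1667, 0.1692, 0.1855, 0.1845, 0.1482, 0.1458]

Balance equations π_j = Σ_i π_i·P[i][j]:
  π_0 = 1/8·π_0 + 1/8·π_1 + 1/4·π_2 + 1/8·π_3 + 1/4·π_4 + 1/8·π_5
  π_1 = 1/8·π_0 + 1/4·π_1 + 1/8·π_2 + 1/4·π_3 + 1/8·π_4 + 1/8·π_5
  π_2 = 1/4·π_0 + 1/4·π_1 + 1/8·π_2 + 1/8·π_3 + 1/4·π_4 + 1/8·π_5
  π_3 = 1/8·π_0 + 1/8·π_1 + 1/8·π_2 + 1/4·π_3 + 1/8·π_4 + 3/8·π_5
  π_4 = 1/8·π_0 + 1/8·π_1 + 1/4·π_2 + 1/8·π_3 + 1/8·π_4 + 1/8·π_5
  normalize: π_0 + π_1 + π_2 + π_3 + π_4 + π_5 = 1
Solving the linear system gives exactly π = [599/3593, 608/3593, 5999/32337, 663/3593, 4792/32337, 524/3593].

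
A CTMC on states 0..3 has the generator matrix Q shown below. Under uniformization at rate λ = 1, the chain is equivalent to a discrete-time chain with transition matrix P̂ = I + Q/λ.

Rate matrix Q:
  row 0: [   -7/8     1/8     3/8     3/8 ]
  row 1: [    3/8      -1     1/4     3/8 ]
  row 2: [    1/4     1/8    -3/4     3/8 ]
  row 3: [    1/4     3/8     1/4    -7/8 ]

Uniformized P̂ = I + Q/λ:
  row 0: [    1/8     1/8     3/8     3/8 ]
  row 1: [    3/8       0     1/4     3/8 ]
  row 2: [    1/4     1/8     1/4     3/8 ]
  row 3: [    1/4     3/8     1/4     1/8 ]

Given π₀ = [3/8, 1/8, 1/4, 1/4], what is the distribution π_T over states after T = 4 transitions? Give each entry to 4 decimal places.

t=0: π = [0.3750, 0.1250, 0.2500, 0.2500]
t=1: π = [0.2188, 0.1719, 0.2969, 0.3125]
t=2: π = [0.2441, 0.1816, 0.2773, 0.2969]
t=3: π = [0.2422, 0.1765, 0.2805, 0.3008]
t=4: π = [0.2418, 0.1781, 0.2803, 0.2998]

π = [0.2418, 0.1781, 0.2803, 0.2998]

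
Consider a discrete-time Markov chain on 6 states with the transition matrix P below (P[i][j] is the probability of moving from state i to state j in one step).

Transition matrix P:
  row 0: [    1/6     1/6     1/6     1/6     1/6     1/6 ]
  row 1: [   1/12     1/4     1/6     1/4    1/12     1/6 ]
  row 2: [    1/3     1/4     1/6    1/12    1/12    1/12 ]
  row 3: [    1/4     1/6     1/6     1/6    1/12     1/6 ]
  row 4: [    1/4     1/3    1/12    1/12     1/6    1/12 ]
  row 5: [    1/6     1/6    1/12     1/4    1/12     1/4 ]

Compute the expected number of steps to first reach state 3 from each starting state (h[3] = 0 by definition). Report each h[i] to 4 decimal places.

h = [5.6923, 5.1389, 6.1371, 0.0000, 6.0868, 5.0985]

First-step conditioning: h[3] = 0; for i ≠ 3, h[i] = 1 + Σ_k P[i][k]·h[k].
  h[0] = 1 + 1/6·h[0] + 1/6·h[1] + 1/6·h[2] + 1/6·h[4] + 1/6·h[5]
  h[1] = 1 + 1/12·h[0] + 1/4·h[1] + 1/6·h[2] + 1/12·h[4] + 1/6·h[5]
  h[2] = 1 + 1/3·h[0] + 1/4·h[1] + 1/6·h[2] + 1/12·h[4] + 1/12·h[5]
  h[4] = 1 + 1/4·h[0] + 1/3·h[1] + 1/12·h[2] + 1/6·h[4] + 1/12·h[5]
  h[5] = 1 + 1/6·h[0] + 1/6·h[1] + 1/12·h[2] + 1/12·h[4] + 1/4·h[5]
Solving the 5×5 linear system over states ≠ 3 gives exactly h = [34626/6083, 31260/6083, 37332/6083, 0, 3366/553, 31014/6083] (h[3] = 0 is the target).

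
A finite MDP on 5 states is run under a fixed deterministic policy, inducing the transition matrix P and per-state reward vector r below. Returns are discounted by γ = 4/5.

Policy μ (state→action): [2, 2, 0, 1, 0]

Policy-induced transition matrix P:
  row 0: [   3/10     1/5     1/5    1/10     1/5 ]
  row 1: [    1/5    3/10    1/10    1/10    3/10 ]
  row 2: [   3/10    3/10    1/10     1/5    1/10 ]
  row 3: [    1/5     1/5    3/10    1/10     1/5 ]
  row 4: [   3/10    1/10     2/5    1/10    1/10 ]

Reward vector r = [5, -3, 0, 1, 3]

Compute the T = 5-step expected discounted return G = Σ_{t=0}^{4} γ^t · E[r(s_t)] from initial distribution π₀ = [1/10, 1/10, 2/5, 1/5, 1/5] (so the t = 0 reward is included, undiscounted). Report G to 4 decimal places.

G = 4.0594

t=0: π = [0.1000, 0.1000, 0.4000, 0.2000, 0.2000], E[r] = 1.0000, γ^t·E[r] = 1.000000, running G = 1.000000
t=1: π = [0.2700, 0.2300, 0.2100, 0.1400, 0.1500], E[r] = 1.2500, γ^t·E[r] = 1.000000, running G = 2.000000
t=2: π = [0.2630, 0.2290, 0.2000, 0.1210, 0.1870], E[r] = 1.3100, γ^t·E[r] = 0.838400, running G = 2.838400
t=3: π = [0.2650, 0.2242, 0.2066, 0.1200, 0.1842], E[r] = 1.3250, γ^t·E[r] = 0.678400, running G = 3.516800
t=4: π = [0.2656, 0.2247, 0.2058, 0.1207, 0.1833], E[r] = 1.3246, γ^t·E[r] = 0.542556, running G = 4.059356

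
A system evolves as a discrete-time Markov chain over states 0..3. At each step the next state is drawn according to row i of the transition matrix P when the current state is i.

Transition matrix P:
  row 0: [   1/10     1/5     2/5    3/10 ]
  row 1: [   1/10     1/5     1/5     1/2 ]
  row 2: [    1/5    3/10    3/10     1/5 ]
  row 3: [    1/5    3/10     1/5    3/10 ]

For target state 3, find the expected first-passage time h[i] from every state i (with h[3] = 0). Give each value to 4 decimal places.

h = [3.1818, 2.5000, 3.4091, 0.0000]

First-step conditioning: h[3] = 0; for i ≠ 3, h[i] = 1 + Σ_k P[i][k]·h[k].
  h[0] = 1 + 1/10·h[0] + 1/5·h[1] + 2/5·h[2]
  h[1] = 1 + 1/10·h[0] + 1/5·h[1] + 1/5·h[2]
  h[2] = 1 + 1/5·h[0] + 3/10·h[1] + 3/10·h[2]
Solving the 3×3 linear system over states ≠ 3 gives exactly h = [35/11, 5/2, 75/22, 0] (h[3] = 0 is the target).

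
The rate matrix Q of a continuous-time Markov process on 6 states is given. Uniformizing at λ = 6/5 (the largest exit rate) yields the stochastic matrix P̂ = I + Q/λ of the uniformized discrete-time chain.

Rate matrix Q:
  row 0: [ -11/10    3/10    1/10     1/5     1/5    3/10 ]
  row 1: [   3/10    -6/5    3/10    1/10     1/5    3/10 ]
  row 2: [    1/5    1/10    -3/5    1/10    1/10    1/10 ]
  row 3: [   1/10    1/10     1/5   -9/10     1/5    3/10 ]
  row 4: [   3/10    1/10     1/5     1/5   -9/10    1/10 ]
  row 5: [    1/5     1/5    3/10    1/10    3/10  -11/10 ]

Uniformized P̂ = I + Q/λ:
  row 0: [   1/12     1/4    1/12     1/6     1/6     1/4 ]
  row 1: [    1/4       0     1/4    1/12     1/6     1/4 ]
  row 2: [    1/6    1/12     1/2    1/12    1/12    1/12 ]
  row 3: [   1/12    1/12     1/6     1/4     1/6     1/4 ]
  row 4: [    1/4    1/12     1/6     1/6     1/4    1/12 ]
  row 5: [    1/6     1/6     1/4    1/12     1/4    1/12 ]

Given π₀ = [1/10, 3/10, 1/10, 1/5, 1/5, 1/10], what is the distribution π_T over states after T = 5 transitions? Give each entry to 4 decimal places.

t=0: π = [0.1000, 0.3000, 0.1000, 0.2000, 0.2000, 0.1000]
t=1: π = [0.1833, 0.0833, 0.2250, 0.1417, 0.1833, 0.1833]
t=2: π = [0.1618, 0.1222, 0.2486, 0.1375, 0.1785, 0.1514]
t=3: π = [0.1668, 0.1127, 0.2589, 0.1346, 0.1734, 0.1536]
t=4: π = [0.1654, 0.1145, 0.2612, 0.1341, 0.1723, 0.1524]
t=5: π = [0.1656, 0.1141, 0.2622, 0.1338, 0.1720, 0.1523]

π = [0.1656, 0.1141, 0.2622, 0.1338, 0.1720, 0.1523]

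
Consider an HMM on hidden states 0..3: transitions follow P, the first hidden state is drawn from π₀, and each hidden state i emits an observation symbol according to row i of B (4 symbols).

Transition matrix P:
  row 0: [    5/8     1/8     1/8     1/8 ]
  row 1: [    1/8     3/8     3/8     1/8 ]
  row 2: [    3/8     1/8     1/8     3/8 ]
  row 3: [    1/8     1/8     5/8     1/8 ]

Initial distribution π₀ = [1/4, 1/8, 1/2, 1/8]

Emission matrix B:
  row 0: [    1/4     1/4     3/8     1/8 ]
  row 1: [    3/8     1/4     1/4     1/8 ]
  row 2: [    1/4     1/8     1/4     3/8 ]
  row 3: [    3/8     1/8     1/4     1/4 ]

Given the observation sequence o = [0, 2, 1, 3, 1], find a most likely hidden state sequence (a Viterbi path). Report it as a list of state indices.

path = [2, 0, 0, 0, 0]

t=0: δ = [6.250e-02, 4.688e-02, 1.250e-01, 4.688e-02]  (obs o_0=0)
t=1: δ = [1.758e-02, 4.395e-03, 7.324e-03, 1.172e-02]  ψ = [2, 1, 3, 2]  (obs o_1=2)
t=2: δ = [2.747e-03, 5.493e-04, 9.155e-04, 3.433e-04]  ψ = [0, 0, 3, 2]  (obs o_2=1)
t=3: δ = [2.146e-04, 4.292e-05, 1.287e-04, 8.583e-05]  ψ = [0, 0, 0, 0]  (obs o_3=3)
t=4: δ = [3.353e-05, 6.706e-06, 6.706e-06, 6.035e-06]  ψ = [0, 0, 3, 2]  (obs o_4=1)
backtrack: best end state = 0; path = [2, 0, 0, 0, 0]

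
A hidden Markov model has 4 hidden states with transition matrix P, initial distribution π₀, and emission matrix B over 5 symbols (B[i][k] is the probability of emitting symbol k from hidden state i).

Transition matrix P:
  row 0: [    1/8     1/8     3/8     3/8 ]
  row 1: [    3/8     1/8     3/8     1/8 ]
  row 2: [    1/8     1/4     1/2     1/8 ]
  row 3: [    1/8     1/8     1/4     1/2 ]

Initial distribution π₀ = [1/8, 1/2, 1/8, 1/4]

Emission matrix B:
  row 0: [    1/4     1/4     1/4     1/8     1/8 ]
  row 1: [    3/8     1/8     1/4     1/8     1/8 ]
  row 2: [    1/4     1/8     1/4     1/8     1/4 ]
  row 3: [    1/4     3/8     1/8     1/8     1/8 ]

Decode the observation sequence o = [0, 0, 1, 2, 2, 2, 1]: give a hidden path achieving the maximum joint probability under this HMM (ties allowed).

t=0: δ = [3.125e-02, 1.875e-01, 3.125e-02, 6.250e-02]  (obs o_0=0)
t=1: δ = [1.758e-02, 8.789e-03, 1.758e-02, 7.812e-03]  ψ = [1, 1, 1, 3]  (obs o_1=0)
t=2: δ = [8.240e-04, 5.493e-04, 1.099e-03, 2.472e-03]  ψ = [1, 2, 2, 0]  (obs o_2=1)
t=3: δ = [7.725e-05, 7.725e-05, 1.545e-04, 1.545e-04]  ψ = [3, 3, 3, 3]  (obs o_3=2)
t=4: δ = [7.242e-06, 9.656e-06, 1.931e-05, 9.656e-06]  ψ = [1, 2, 2, 3]  (obs o_4=2)
t=5: δ = [9.052e-07, 1.207e-06, 2.414e-06, 6.035e-07]  ψ = [1, 2, 2, 3]  (obs o_5=2)
t=6: δ = [1.132e-07, 7.544e-08, 1.509e-07, 1.273e-07]  ψ = [1, 2, 2, 0]  (obs o_6=1)
backtrack: best end state = 2; path = [1, 0, 3, 2, 2, 2, 2]

path = [1, 0, 3, 2, 2, 2, 2]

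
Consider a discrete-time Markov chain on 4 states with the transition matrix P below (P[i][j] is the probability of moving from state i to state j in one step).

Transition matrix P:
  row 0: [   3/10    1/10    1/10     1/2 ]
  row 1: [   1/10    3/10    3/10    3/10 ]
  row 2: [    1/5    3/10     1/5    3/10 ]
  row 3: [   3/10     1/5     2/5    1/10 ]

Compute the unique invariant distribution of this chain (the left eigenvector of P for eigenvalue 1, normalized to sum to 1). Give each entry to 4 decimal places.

π = [0.2292, 0.2253, 0.2573, 0.2882]

Balance equations π_j = Σ_i π_i·P[i][j]:
  π_0 = 3/10·π_0 + 1/10·π_1 + 1/5·π_2 + 3/10·π_3
  π_1 = 1/10·π_0 + 3/10·π_1 + 3/10·π_2 + 1/5·π_3
  π_2 = 1/10·π_0 + 3/10·π_1 + 1/5·π_2 + 2/5·π_3
  normalize: π_0 + π_1 + π_2 + π_3 = 1
Solving the linear system gives exactly π = [237/1034, 233/1034, 133/517, 149/517].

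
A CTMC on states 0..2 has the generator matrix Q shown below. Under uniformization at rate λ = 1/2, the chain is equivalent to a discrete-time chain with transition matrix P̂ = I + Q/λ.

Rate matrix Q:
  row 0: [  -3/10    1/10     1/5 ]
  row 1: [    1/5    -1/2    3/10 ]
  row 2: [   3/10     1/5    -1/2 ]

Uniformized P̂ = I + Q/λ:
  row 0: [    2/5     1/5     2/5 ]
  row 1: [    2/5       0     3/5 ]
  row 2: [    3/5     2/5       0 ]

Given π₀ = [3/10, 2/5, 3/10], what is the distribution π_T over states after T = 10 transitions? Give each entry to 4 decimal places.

t=0: π = [0.3000, 0.4000, 0.3000]
t=1: π = [0.4600, 0.1800, 0.3600]
t=2: π = [0.4720, 0.2360, 0.2920]
t=3: π = [0.4584, 0.2112, 0.3304]
t=4: π = [0.4661, 0.2238, 0.3101]
t=5: π = [0.4620, 0.2172, 0.3207]
t=6: π = [0.4641, 0.2207, 0.3152]
t=7: π = [0.4630, 0.2189, 0.3181]
t=8: π = [0.4636, 0.2198, 0.3165]
t=9: π = [0.4633, 0.2193, 0.3173]
t=10: π = [0.4635, 0.2196, 0.3169]

π = [0.4635, 0.2196, 0.3169]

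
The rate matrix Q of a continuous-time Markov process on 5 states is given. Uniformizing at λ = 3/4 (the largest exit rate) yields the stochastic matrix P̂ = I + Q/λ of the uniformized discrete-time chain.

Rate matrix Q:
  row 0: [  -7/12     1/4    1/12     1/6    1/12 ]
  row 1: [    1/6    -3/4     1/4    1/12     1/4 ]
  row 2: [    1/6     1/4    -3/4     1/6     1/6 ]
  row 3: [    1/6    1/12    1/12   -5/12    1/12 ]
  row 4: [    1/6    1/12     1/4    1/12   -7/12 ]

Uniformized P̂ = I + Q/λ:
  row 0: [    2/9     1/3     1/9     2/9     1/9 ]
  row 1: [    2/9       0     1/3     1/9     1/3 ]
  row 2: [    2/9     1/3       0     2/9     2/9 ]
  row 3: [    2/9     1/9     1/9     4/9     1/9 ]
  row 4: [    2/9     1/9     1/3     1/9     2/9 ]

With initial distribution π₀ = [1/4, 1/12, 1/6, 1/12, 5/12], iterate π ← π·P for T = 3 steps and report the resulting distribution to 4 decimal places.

t=0: π = [0.2500, 0.0833, 0.1667, 0.0833, 0.4167]
t=1: π = [0.2222, 0.1944, 0.2037, 0.1852, 0.1944]
t=2: π = [0.2222, 0.1842, 0.1749, 0.2202, 0.1986]
t=3: π = [0.2222, 0.1789, 0.1767, 0.2286, 0.1935]

π = [0.2222, 0.1789, 0.1767, 0.2286, 0.1935]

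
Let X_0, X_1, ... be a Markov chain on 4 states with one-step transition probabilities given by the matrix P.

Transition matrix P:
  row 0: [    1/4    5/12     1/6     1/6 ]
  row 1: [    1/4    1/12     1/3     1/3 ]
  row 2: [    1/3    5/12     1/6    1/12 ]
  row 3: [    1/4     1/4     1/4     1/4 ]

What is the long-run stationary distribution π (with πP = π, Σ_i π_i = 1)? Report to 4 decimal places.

π = [0.2693, 0.2859, 0.2320, 0.2127]

Balance equations π_j = Σ_i π_i·P[i][j]:
  π_0 = 1/4·π_0 + 1/4·π_1 + 1/3·π_2 + 1/4·π_3
  π_1 = 5/12·π_0 + 1/12·π_1 + 5/12·π_2 + 1/4·π_3
  π_2 = 1/6·π_0 + 1/3·π_1 + 1/6·π_2 + 1/4·π_3
  normalize: π_0 + π_1 + π_2 + π_3 = 1
Solving the linear system gives exactly π = [195/724, 207/724, 42/181, 77/362].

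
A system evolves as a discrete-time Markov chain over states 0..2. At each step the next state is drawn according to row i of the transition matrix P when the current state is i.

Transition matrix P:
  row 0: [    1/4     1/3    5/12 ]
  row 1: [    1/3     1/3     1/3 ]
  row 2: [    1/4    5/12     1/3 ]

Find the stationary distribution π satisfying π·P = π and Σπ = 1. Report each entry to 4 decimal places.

Balance equations π_j = Σ_i π_i·P[i][j]:
  π_0 = 1/4·π_0 + 1/3·π_1 + 1/4·π_2
  π_1 = 1/3·π_0 + 1/3·π_1 + 5/12·π_2
  normalize: π_0 + π_1 + π_2 = 1
Solving the linear system gives exactly π = [44/157, 57/157, 56/157].

π = [0.2803, 0.3631, 0.3567]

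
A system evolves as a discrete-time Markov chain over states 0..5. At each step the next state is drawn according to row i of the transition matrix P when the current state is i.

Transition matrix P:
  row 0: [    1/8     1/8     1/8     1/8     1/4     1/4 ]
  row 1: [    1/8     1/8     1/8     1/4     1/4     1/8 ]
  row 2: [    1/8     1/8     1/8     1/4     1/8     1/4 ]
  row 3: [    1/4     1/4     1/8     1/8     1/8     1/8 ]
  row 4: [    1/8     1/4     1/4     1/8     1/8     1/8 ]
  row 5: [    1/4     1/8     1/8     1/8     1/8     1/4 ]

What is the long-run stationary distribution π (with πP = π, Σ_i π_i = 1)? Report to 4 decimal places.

Balance equations π_j = Σ_i π_i·P[i][j]:
  π_0 = 1/8·π_0 + 1/8·π_1 + 1/8·π_2 + 1/4·π_3 + 1/8·π_4 + 1/4·π_5
  π_1 = 1/8·π_0 + 1/8·π_1 + 1/8·π_2 + 1/4·π_3 + 1/4·π_4 + 1/8·π_5
  π_2 = 1/8·π_0 + 1/8·π_1 + 1/8·π_2 + 1/8·π_3 + 1/4·π_4 + 1/8·π_5
  π_3 = 1/8·π_0 + 1/4·π_1 + 1/4·π_2 + 1/8·π_3 + 1/8·π_4 + 1/8·π_5
  π_4 = 1/4·π_0 + 1/4·π_1 + 1/8·π_2 + 1/8·π_3 + 1/8·π_4 + 1/8·π_5
  normalize: π_0 + π_1 + π_2 + π_3 + π_4 + π_5 = 1
Solving the linear system gives exactly π = [1228/7267, 93/559, 1060/7267, 1192/7267, 1213/7267, 105/559].

π = [0.1690, 0.1664, 0.1459, 0.1640, 0.1669, 0.1878]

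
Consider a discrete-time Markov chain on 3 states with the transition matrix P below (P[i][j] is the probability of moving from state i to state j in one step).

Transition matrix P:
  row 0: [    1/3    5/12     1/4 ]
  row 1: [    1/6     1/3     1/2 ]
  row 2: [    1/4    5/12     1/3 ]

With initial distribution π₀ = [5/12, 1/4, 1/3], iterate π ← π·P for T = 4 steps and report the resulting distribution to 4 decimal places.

t=0: π = [0.4167, 0.2500, 0.3333]
t=1: π = [0.2639, 0.3958, 0.3403]
t=2: π = [0.2390, 0.3837, 0.3773]
t=3: π = [0.2379, 0.3847, 0.3774]
t=4: π = [0.2378, 0.3846, 0.3776]

π = [0.2378, 0.3846, 0.3776]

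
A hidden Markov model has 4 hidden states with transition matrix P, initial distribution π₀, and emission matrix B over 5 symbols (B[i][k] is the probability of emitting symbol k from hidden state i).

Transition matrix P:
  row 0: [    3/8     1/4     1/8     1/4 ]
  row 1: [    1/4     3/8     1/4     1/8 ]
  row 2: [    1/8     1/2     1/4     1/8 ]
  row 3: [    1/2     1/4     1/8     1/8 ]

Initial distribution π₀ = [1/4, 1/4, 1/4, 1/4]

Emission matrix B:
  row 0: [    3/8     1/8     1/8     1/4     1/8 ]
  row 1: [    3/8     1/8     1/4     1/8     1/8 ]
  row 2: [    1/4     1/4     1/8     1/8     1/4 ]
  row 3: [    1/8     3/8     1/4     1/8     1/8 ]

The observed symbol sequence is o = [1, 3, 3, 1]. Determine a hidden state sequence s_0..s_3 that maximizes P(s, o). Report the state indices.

t=0: δ = [3.125e-02, 3.125e-02, 6.250e-02, 9.375e-02]  (obs o_0=1)
t=1: δ = [1.172e-02, 3.906e-03, 1.953e-03, 1.465e-03]  ψ = [3, 2, 2, 3]  (obs o_1=3)
t=2: δ = [1.099e-03, 3.662e-04, 1.831e-04, 3.662e-04]  ψ = [0, 0, 0, 0]  (obs o_2=3)
t=3: δ = [5.150e-05, 3.433e-05, 3.433e-05, 1.030e-04]  ψ = [0, 0, 0, 0]  (obs o_3=1)
backtrack: best end state = 3; path = [3, 0, 0, 3]

path = [3, 0, 0, 3]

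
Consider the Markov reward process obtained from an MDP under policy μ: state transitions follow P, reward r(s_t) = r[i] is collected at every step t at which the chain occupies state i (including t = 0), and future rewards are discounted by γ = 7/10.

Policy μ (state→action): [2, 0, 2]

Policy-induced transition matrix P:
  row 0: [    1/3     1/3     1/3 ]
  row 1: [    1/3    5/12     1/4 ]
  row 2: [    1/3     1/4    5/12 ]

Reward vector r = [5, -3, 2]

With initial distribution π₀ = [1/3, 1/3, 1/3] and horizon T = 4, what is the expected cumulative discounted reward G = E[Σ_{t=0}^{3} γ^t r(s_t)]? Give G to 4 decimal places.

G = 3.3773

t=0: π = [0.3333, 0.3333, 0.3333], E[r] = 1.3333, γ^t·E[r] = 1.333333, running G = 1.333333
t=1: π = [0.3333, 0.3333, 0.3333], E[r] = 1.3333, γ^t·E[r] = 0.933333, running G = 2.266667
t=2: π = [0.3333, 0.3333, 0.3333], E[r] = 1.3333, γ^t·E[r] = 0.653333, running G = 2.920000
t=3: π = [0.3333, 0.3333, 0.3333], E[r] = 1.3333, γ^t·E[r] = 0.457333, running G = 3.377333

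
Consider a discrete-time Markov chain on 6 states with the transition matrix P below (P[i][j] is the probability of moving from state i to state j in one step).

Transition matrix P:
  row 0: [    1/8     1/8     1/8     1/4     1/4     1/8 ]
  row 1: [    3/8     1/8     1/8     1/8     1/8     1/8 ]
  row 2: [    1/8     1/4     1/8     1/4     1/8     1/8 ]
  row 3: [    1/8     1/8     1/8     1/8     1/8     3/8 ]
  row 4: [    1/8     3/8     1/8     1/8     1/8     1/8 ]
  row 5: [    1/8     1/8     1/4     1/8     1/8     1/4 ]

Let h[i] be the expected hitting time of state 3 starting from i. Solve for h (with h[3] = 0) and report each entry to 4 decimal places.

First-step conditioning: h[3] = 0; for i ≠ 3, h[i] = 1 + Σ_k P[i][k]·h[k].
  h[0] = 1 + 1/8·h[0] + 1/8·h[1] + 1/8·h[2] + 1/4·h[4] + 1/8·h[5]
  h[1] = 1 + 3/8·h[0] + 1/8·h[1] + 1/8·h[2] + 1/8·h[4] + 1/8·h[5]
  h[2] = 1 + 1/8·h[0] + 1/4·h[1] + 1/8·h[2] + 1/8·h[4] + 1/8·h[5]
  h[4] = 1 + 1/8·h[0] + 3/8·h[1] + 1/8·h[2] + 1/8·h[4] + 1/8·h[5]
  h[5] = 1 + 1/8·h[0] + 1/8·h[1] + 1/4·h[2] + 1/8·h[4] + 1/4·h[5]
Solving the 5×5 linear system over states ≠ 3 gives exactly h = [2072/389, 2296/389, 2065/389, 0, 2352/389, 2327/389] (h[3] = 0 is the target).

h = [5.3265, 5.9023, 5.3085, 0.0000, 6.0463, 5.9820]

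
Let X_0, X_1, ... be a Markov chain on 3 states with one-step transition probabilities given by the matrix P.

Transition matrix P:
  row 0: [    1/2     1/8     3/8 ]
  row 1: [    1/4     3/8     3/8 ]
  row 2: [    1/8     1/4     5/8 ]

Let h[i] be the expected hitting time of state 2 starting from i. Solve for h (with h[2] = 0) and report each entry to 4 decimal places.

h = [2.6667, 2.6667, 0.0000]

First-step conditioning: h[2] = 0; for i ≠ 2, h[i] = 1 + Σ_k P[i][k]·h[k].
  h[0] = 1 + 1/2·h[0] + 1/8·h[1]
  h[1] = 1 + 1/4·h[0] + 3/8·h[1]
Solving the 2×2 linear system over states ≠ 2 gives exactly h = [8/3, 8/3, 0] (h[2] = 0 is the target).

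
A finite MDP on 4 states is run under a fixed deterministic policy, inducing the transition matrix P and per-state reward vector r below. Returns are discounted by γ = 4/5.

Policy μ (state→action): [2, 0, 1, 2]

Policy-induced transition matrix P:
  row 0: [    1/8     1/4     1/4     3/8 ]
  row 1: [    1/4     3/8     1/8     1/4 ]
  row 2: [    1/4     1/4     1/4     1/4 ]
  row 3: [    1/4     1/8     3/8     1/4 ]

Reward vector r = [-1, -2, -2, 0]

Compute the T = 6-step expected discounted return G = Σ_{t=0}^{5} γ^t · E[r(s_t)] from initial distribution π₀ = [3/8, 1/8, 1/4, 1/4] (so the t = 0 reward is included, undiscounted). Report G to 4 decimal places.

G = -4.3980

t=0: π = [0.3750, 0.1250, 0.2500, 0.2500], E[r] = -1.1250, γ^t·E[r] = -1.125000, running G = -1.125000
t=1: π = [0.2031, 0.2344, 0.2656, 0.2969], E[r] = -1.2031, γ^t·E[r] = -0.962500, running G = -2.087500
t=2: π = [0.2246, 0.2422, 0.2578, 0.2754], E[r] = -1.2246, γ^t·E[r] = -0.783750, running G = -2.871250
t=3: π = [0.2219, 0.2458, 0.2542, 0.2781], E[r] = -1.2219, γ^t·E[r] = -0.625625, running G = -3.496875
t=4: π = [0.2223, 0.2460, 0.2540, 0.2777], E[r] = -1.2223, γ^t·E[r] = -0.500638, running G = -3.997513
t=5: π = [0.2222, 0.2460, 0.2540, 0.2778], E[r] = -1.2222, γ^t·E[r] = -0.400496, running G = -4.398009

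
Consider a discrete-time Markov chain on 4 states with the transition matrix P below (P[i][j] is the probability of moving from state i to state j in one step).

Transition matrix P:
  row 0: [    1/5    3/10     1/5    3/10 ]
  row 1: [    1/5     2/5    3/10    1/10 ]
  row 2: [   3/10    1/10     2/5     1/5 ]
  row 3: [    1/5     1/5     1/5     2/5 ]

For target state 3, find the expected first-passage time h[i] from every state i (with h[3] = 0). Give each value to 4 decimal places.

h = [4.5963, 5.6522, 4.9068, 0.0000]

First-step conditioning: h[3] = 0; for i ≠ 3, h[i] = 1 + Σ_k P[i][k]·h[k].
  h[0] = 1 + 1/5·h[0] + 3/10·h[1] + 1/5·h[2]
  h[1] = 1 + 1/5·h[0] + 2/5·h[1] + 3/10·h[2]
  h[2] = 1 + 3/10·h[0] + 1/10·h[1] + 2/5·h[2]
Solving the 3×3 linear system over states ≠ 3 gives exactly h = [740/161, 130/23, 790/161, 0] (h[3] = 0 is the target).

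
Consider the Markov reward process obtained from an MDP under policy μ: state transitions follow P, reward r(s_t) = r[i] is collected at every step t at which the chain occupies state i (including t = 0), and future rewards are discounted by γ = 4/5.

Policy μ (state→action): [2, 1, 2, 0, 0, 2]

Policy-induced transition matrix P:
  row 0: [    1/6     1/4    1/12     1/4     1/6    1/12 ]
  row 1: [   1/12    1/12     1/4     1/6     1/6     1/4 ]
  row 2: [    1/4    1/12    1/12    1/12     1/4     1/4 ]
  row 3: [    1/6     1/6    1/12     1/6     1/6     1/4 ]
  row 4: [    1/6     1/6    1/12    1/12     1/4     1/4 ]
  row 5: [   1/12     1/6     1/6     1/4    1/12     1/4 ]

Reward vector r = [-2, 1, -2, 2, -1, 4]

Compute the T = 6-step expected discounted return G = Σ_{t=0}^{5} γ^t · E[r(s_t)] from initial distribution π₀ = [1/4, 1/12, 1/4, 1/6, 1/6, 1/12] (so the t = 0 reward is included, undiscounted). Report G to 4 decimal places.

t=0: π = [0.2500, 0.0833, 0.2500, 0.1667, 0.1667, 0.0833], E[r] = -0.4167, γ^t·E[r] = -0.416667, running G = -0.416667
t=1: π = [0.1736, 0.1597, 0.1042, 0.1597, 0.1944, 0.2083], E[r] = 0.5625, γ^t·E[r] = 0.450000, running G = 0.033333
t=2: π = [0.1447, 0.1591, 0.1273, 0.1736, 0.1742, 0.2211], E[r] = 0.6725, γ^t·E[r] = 0.430370, running G = 0.463704
t=3: π = [0.1456, 0.1549, 0.1283, 0.1720, 0.1734, 0.2259], E[r] = 0.6813, γ^t·E[r] = 0.348840, running G = 0.812543
t=4: π = [0.1456, 0.1552, 0.1280, 0.1725, 0.1730, 0.2257], E[r] = 0.6829, γ^t·E[r] = 0.279735, running G = 1.092278
t=5: π = [0.1456, 0.1552, 0.1280, 0.1725, 0.1729, 0.2257], E[r] = 0.6831, γ^t·E[r] = 0.223825, running G = 1.316103

G = 1.3161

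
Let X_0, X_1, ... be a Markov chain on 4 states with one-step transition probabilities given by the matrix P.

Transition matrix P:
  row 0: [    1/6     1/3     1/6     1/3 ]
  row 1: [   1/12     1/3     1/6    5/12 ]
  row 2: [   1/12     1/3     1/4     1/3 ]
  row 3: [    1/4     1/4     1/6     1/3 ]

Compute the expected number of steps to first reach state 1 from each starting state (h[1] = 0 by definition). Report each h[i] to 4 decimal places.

h = [3.2727, 0.0000, 3.2727, 3.5455]

First-step conditioning: h[1] = 0; for i ≠ 1, h[i] = 1 + Σ_k P[i][k]·h[k].
  h[0] = 1 + 1/6·h[0] + 1/6·h[2] + 1/3·h[3]
  h[2] = 1 + 1/12·h[0] + 1/4·h[2] + 1/3·h[3]
  h[3] = 1 + 1/4·h[0] + 1/6·h[2] + 1/3·h[3]
Solving the 3×3 linear system over states ≠ 1 gives exactly h = [36/11, 0, 36/11, 39/11] (h[1] = 0 is the target).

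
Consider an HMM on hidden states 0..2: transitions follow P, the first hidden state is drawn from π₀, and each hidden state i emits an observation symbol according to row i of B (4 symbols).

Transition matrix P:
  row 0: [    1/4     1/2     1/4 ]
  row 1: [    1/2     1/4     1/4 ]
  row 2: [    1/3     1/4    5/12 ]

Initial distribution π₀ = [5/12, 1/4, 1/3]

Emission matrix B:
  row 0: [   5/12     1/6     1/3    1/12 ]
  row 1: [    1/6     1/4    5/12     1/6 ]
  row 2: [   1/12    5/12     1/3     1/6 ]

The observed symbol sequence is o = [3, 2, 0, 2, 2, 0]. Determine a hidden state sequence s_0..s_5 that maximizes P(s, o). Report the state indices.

path = [0, 1, 0, 1, 1, 0]

t=0: δ = [3.472e-02, 4.167e-02, 5.556e-02]  (obs o_0=3)
t=1: δ = [6.944e-03, 7.234e-03, 7.716e-03]  ψ = [1, 0, 2]  (obs o_1=2)
t=2: δ = [1.507e-03, 5.787e-04, 2.679e-04]  ψ = [1, 0, 2]  (obs o_2=0)
t=3: δ = [1.256e-04, 3.140e-04, 1.256e-04]  ψ = [0, 0, 0]  (obs o_3=2)
t=4: δ = [5.233e-05, 3.270e-05, 2.616e-05]  ψ = [1, 1, 1]  (obs o_4=2)
t=5: δ = [6.814e-06, 4.361e-06, 1.090e-06]  ψ = [1, 0, 0]  (obs o_5=0)
backtrack: best end state = 0; path = [0, 1, 0, 1, 1, 0]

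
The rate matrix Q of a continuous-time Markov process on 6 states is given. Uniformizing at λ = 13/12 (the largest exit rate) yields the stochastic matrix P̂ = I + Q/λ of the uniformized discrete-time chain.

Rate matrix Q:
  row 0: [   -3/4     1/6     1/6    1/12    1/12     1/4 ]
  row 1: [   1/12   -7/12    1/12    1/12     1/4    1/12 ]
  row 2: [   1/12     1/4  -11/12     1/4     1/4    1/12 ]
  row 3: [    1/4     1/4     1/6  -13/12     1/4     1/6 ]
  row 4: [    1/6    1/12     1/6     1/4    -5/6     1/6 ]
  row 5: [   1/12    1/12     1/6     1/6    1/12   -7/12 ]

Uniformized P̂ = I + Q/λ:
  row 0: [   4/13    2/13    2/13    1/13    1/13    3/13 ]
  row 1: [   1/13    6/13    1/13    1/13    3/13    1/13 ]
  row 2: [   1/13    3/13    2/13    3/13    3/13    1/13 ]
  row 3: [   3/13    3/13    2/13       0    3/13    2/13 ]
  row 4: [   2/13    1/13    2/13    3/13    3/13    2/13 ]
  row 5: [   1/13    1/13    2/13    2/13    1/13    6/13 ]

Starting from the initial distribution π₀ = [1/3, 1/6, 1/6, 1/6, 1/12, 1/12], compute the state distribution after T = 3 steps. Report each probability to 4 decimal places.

t=0: π = [0.3333, 0.1667, 0.1667, 0.1667, 0.0833, 0.0833]
t=1: π = [0.1859, 0.2179, 0.1410, 0.1090, 0.1667, 0.1795]
t=2: π = [0.1494, 0.2135, 0.1371, 0.1297, 0.1746, 0.1958]
t=3: π = [0.1448, 0.2116, 0.1374, 0.1299, 0.1777, 0.1986]

π = [0.1448, 0.2116, 0.1374, 0.1299, 0.1777, 0.1986]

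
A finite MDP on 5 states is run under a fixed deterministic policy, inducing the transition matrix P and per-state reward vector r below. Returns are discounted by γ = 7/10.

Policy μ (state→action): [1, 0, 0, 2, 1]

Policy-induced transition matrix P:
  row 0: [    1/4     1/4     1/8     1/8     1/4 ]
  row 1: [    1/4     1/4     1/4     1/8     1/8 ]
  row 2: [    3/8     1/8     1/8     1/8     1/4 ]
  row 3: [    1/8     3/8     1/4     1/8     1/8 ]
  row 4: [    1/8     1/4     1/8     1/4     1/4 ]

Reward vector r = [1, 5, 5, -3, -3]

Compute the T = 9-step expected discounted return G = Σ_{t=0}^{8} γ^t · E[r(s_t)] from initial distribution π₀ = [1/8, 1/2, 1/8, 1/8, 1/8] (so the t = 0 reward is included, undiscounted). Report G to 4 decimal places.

t=0: π = [0.1250, 0.5000, 0.1250, 0.1250, 0.1250], E[r] = 2.5000, γ^t·E[r] = 2.500000, running G = 2.500000
t=1: π = [0.2344, 0.2500, 0.2031, 0.1406, 0.1719], E[r] = 1.5625, γ^t·E[r] = 1.093750, running G = 3.593750
t=2: π = [0.2363, 0.2422, 0.1738, 0.1465, 0.2012], E[r] = 1.2734, γ^t·E[r] = 0.623984, running G = 4.217734
t=3: π = [0.2283, 0.2466, 0.1736, 0.1501, 0.2014], E[r] = 1.2744, γ^t·E[r] = 0.437124, running G = 4.654858
t=4: π = [0.2278, 0.2471, 0.1746, 0.1502, 0.2004], E[r] = 1.2843, γ^t·E[r] = 0.308361, running G = 4.963219
t=5: π = [0.2280, 0.2469, 0.1747, 0.1501, 0.2003], E[r] = 1.2848, γ^t·E[r] = 0.215942, running G = 5.179162
t=6: π = [0.2280, 0.2469, 0.1746, 0.1500, 0.2004], E[r] = 1.2845, γ^t·E[r] = 0.151123, running G = 5.330285
t=7: π = [0.2280, 0.2469, 0.1746, 0.1500, 0.2004], E[r] = 1.2845, γ^t·E[r] = 0.105783, running G = 5.436068
t=8: π = [0.2280, 0.2469, 0.1746, 0.1500, 0.2004], E[r] = 1.2845, γ^t·E[r] = 0.074049, running G = 5.510117

G = 5.5101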